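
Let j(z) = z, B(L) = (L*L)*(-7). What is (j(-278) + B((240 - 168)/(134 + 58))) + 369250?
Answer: 23614145/64 ≈ 3.6897e+5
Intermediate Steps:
B(L) = -7*L² (B(L) = L²*(-7) = -7*L²)
(j(-278) + B((240 - 168)/(134 + 58))) + 369250 = (-278 - 7*(240 - 168)²/(134 + 58)²) + 369250 = (-278 - 7*(72/192)²) + 369250 = (-278 - 7*(72*(1/192))²) + 369250 = (-278 - 7*(3/8)²) + 369250 = (-278 - 7*9/64) + 369250 = (-278 - 63/64) + 369250 = -17855/64 + 369250 = 23614145/64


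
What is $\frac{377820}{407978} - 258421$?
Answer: $- \frac{52714852459}{203989} \approx -2.5842 \cdot 10^{5}$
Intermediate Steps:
$\frac{377820}{407978} - 258421 = 377820 \cdot \frac{1}{407978} - 258421 = \frac{188910}{203989} - 258421 = - \frac{52714852459}{203989}$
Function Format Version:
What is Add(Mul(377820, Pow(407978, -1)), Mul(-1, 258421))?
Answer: Rational(-52714852459, 203989) ≈ -2.5842e+5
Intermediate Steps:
Add(Mul(377820, Pow(407978, -1)), Mul(-1, 258421)) = Add(Mul(377820, Rational(1, 407978)), -258421) = Add(Rational(188910, 203989), -258421) = Rational(-52714852459, 203989)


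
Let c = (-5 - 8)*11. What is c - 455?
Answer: -598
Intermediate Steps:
c = -143 (c = -13*11 = -143)
c - 455 = -143 - 455 = -598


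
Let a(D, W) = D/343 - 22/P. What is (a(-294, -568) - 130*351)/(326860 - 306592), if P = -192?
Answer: -30663859/13620096 ≈ -2.2514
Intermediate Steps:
a(D, W) = 11/96 + D/343 (a(D, W) = D/343 - 22/(-192) = D*(1/343) - 22*(-1/192) = D/343 + 11/96 = 11/96 + D/343)
(a(-294, -568) - 130*351)/(326860 - 306592) = ((11/96 + (1/343)*(-294)) - 130*351)/(326860 - 306592) = ((11/96 - 6/7) - 45630)/20268 = (-499/672 - 45630)*(1/20268) = -30663859/672*1/20268 = -30663859/13620096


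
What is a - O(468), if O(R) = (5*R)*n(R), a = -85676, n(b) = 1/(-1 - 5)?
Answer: -85286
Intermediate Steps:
n(b) = -⅙ (n(b) = 1/(-6) = -⅙)
O(R) = -5*R/6 (O(R) = (5*R)*(-⅙) = -5*R/6)
a - O(468) = -85676 - (-5)*468/6 = -85676 - 1*(-390) = -85676 + 390 = -85286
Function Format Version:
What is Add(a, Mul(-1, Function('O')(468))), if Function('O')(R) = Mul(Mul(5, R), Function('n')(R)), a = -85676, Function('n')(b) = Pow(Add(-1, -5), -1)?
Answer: -85286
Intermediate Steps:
Function('n')(b) = Rational(-1, 6) (Function('n')(b) = Pow(-6, -1) = Rational(-1, 6))
Function('O')(R) = Mul(Rational(-5, 6), R) (Function('O')(R) = Mul(Mul(5, R), Rational(-1, 6)) = Mul(Rational(-5, 6), R))
Add(a, Mul(-1, Function('O')(468))) = Add(-85676, Mul(-1, Mul(Rational(-5, 6), 468))) = Add(-85676, Mul(-1, -390)) = Add(-85676, 390) = -85286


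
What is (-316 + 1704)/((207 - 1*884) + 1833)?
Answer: 347/289 ≈ 1.2007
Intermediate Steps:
(-316 + 1704)/((207 - 1*884) + 1833) = 1388/((207 - 884) + 1833) = 1388/(-677 + 1833) = 1388/1156 = 1388*(1/1156) = 347/289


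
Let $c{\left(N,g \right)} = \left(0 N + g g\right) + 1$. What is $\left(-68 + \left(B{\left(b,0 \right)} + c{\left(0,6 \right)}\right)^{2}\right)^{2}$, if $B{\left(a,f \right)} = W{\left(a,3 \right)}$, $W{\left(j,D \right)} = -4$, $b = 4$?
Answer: $1042441$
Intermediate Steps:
$c{\left(N,g \right)} = 1 + g^{2}$ ($c{\left(N,g \right)} = \left(0 + g^{2}\right) + 1 = g^{2} + 1 = 1 + g^{2}$)
$B{\left(a,f \right)} = -4$
$\left(-68 + \left(B{\left(b,0 \right)} + c{\left(0,6 \right)}\right)^{2}\right)^{2} = \left(-68 + \left(-4 + \left(1 + 6^{2}\right)\right)^{2}\right)^{2} = \left(-68 + \left(-4 + \left(1 + 36\right)\right)^{2}\right)^{2} = \left(-68 + \left(-4 + 37\right)^{2}\right)^{2} = \left(-68 + 33^{2}\right)^{2} = \left(-68 + 1089\right)^{2} = 1021^{2} = 1042441$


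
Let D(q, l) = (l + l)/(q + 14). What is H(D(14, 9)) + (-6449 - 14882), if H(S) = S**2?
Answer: -4180795/196 ≈ -21331.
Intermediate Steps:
D(q, l) = 2*l/(14 + q) (D(q, l) = (2*l)/(14 + q) = 2*l/(14 + q))
H(D(14, 9)) + (-6449 - 14882) = (2*9/(14 + 14))**2 + (-6449 - 14882) = (2*9/28)**2 - 21331 = (2*9*(1/28))**2 - 21331 = (9/14)**2 - 21331 = 81/196 - 21331 = -4180795/196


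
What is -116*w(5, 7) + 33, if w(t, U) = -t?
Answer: 613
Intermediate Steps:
-116*w(5, 7) + 33 = -(-116)*5 + 33 = -116*(-5) + 33 = 580 + 33 = 613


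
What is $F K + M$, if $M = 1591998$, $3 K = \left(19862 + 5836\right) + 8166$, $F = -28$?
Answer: $1275934$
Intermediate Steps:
$K = 11288$ ($K = \frac{\left(19862 + 5836\right) + 8166}{3} = \frac{25698 + 8166}{3} = \frac{1}{3} \cdot 33864 = 11288$)
$F K + M = \left(-28\right) 11288 + 1591998 = -316064 + 1591998 = 1275934$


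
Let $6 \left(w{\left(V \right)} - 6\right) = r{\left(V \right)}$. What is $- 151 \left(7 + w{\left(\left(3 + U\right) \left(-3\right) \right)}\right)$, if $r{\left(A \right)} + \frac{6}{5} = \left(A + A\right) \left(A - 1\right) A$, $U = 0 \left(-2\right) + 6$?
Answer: $\frac{5127356}{5} \approx 1.0255 \cdot 10^{6}$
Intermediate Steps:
$U = 6$ ($U = 0 + 6 = 6$)
$r{\left(A \right)} = - \frac{6}{5} + 2 A^{2} \left(-1 + A\right)$ ($r{\left(A \right)} = - \frac{6}{5} + \left(A + A\right) \left(A - 1\right) A = - \frac{6}{5} + 2 A \left(-1 + A\right) A = - \frac{6}{5} + 2 A^{2} \left(-1 + A\right)$)
$w{\left(V \right)} = \frac{29}{5} - \frac{V^{2}}{3} + \frac{V^{3}}{3}$ ($w{\left(V \right)} = 6 + \frac{- \frac{6}{5} - 2 V^{2} + 2 V^{3}}{6} = 6 - \left(\frac{1}{5} - \frac{V^{3}}{3} + \frac{V^{2}}{3}\right) = \frac{29}{5} - \frac{V^{2}}{3} + \frac{V^{3}}{3}$)
$- 151 \left(7 + w{\left(\left(3 + U\right) \left(-3\right) \right)}\right) = - 151 \left(7 + \left(\frac{29}{5} - \frac{\left(\left(3 + 6\right) \left(-3\right)\right)^{2}}{3} + \frac{\left(\left(3 + 6\right) \left(-3\right)\right)^{3}}{3}\right)\right) = - 151 \left(7 + \left(\frac{29}{5} - \frac{\left(9 \left(-3\right)\right)^{2}}{3} + \frac{\left(9 \left(-3\right)\right)^{3}}{3}\right)\right) = - 151 \left(7 + \left(\frac{29}{5} - \frac{\left(-27\right)^{2}}{3} + \frac{\left(-27\right)^{3}}{3}\right)\right) = - 151 \left(7 + \left(\frac{29}{5} - 243 + \frac{1}{3} \left(-19683\right)\right)\right) = - 151 \left(7 - \frac{33991}{5}\right) = \left(-151\right) \left(- \frac{33956}{5}\right) = \frac{5127356}{5}$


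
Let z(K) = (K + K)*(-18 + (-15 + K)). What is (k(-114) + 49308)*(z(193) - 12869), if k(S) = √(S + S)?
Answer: 2410717428 + 97782*I*√57 ≈ 2.4107e+9 + 7.3824e+5*I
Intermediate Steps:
k(S) = √2*√S (k(S) = √(2*S) = √2*√S)
z(K) = 2*K*(-33 + K) (z(K) = (2*K)*(-33 + K) = 2*K*(-33 + K))
(k(-114) + 49308)*(z(193) - 12869) = (√2*√(-114) + 49308)*(2*193*(-33 + 193) - 12869) = (√2*(I*√114) + 49308)*(2*193*160 - 12869) = (2*I*√57 + 49308)*(61760 - 12869) = (49308 + 2*I*√57)*48891 = 2410717428 + 97782*I*√57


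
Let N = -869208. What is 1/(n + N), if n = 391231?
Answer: -1/477977 ≈ -2.0922e-6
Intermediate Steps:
1/(n + N) = 1/(391231 - 869208) = 1/(-477977) = -1/477977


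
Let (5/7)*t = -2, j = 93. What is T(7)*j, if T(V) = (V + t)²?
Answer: 41013/25 ≈ 1640.5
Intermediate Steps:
t = -14/5 (t = (7/5)*(-2) = -14/5 ≈ -2.8000)
T(V) = (-14/5 + V)² (T(V) = (V - 14/5)² = (-14/5 + V)²)
T(7)*j = ((-14 + 5*7)²/25)*93 = ((-14 + 35)²/25)*93 = ((1/25)*21²)*93 = ((1/25)*441)*93 = (441/25)*93 = 41013/25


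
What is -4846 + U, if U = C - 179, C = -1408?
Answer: -6433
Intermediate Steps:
U = -1587 (U = -1408 - 179 = -1587)
-4846 + U = -4846 - 1587 = -6433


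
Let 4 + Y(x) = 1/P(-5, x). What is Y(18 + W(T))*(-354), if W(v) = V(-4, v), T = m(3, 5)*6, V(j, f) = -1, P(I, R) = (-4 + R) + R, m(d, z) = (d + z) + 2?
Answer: 7021/5 ≈ 1404.2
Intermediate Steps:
m(d, z) = 2 + d + z
P(I, R) = -4 + 2*R
T = 60 (T = (2 + 3 + 5)*6 = 10*6 = 60)
W(v) = -1
Y(x) = -4 + 1/(-4 + 2*x)
Y(18 + W(T))*(-354) = ((17 - 8*(18 - 1))/(2*(-2 + (18 - 1))))*(-354) = ((17 - 8*17)/(2*(-2 + 17)))*(-354) = ((1/2)*(17 - 136)/15)*(-354) = ((1/2)*(1/15)*(-119))*(-354) = -119/30*(-354) = 7021/5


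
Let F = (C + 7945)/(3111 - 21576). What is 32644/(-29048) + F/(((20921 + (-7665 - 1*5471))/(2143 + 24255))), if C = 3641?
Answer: -1131402174587/347970893850 ≈ -3.2514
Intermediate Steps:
F = -3862/6155 (F = (3641 + 7945)/(3111 - 21576) = 11586/(-18465) = 11586*(-1/18465) = -3862/6155 ≈ -0.62746)
32644/(-29048) + F/(((20921 + (-7665 - 1*5471))/(2143 + 24255))) = 32644/(-29048) - 3862*(2143 + 24255)/(20921 + (-7665 - 1*5471))/6155 = 32644*(-1/29048) - 3862*26398/(20921 + (-7665 - 5471))/6155 = -8161/7262 - 3862*26398/(20921 - 13136)/6155 = -8161/7262 - 3862/(6155*(7785*(1/26398))) = -8161/7262 - 3862/(6155*7785/26398) = -8161/7262 - 3862/6155*26398/7785 = -8161/7262 - 101949076/47916675 = -1131402174587/347970893850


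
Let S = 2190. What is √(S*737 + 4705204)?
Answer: √6319234 ≈ 2513.8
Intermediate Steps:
√(S*737 + 4705204) = √(2190*737 + 4705204) = √(1614030 + 4705204) = √6319234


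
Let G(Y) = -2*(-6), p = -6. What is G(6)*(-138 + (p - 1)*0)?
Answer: -1656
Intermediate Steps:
G(Y) = 12
G(6)*(-138 + (p - 1)*0) = 12*(-138 + (-6 - 1)*0) = 12*(-138 - 7*0) = 12*(-138 + 0) = 12*(-138) = -1656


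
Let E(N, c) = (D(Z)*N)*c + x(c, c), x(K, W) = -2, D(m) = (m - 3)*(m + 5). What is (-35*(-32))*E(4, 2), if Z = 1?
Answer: -109760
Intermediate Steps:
D(m) = (-3 + m)*(5 + m)
E(N, c) = -2 - 12*N*c (E(N, c) = ((-15 + 1² + 2*1)*N)*c - 2 = ((-15 + 1 + 2)*N)*c - 2 = (-12*N)*c - 2 = -12*N*c - 2 = -2 - 12*N*c)
(-35*(-32))*E(4, 2) = (-35*(-32))*(-2 - 12*4*2) = 1120*(-2 - 96) = 1120*(-98) = -109760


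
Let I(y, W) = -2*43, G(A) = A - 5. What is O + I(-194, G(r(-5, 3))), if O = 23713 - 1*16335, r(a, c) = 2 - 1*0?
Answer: 7292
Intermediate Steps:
r(a, c) = 2 (r(a, c) = 2 + 0 = 2)
G(A) = -5 + A
O = 7378 (O = 23713 - 16335 = 7378)
I(y, W) = -86
O + I(-194, G(r(-5, 3))) = 7378 - 86 = 7292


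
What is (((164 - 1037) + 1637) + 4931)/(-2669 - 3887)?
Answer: -5695/6556 ≈ -0.86867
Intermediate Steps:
(((164 - 1037) + 1637) + 4931)/(-2669 - 3887) = ((-873 + 1637) + 4931)/(-6556) = (764 + 4931)*(-1/6556) = 5695*(-1/6556) = -5695/6556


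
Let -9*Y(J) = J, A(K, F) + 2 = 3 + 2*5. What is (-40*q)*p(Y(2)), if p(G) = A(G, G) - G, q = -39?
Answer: 52520/3 ≈ 17507.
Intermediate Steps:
A(K, F) = 11 (A(K, F) = -2 + (3 + 2*5) = -2 + (3 + 10) = -2 + 13 = 11)
Y(J) = -J/9
p(G) = 11 - G
(-40*q)*p(Y(2)) = (-40*(-39))*(11 - (-1)*2/9) = 1560*(11 - 1*(-2/9)) = 1560*(11 + 2/9) = 1560*(101/9) = 52520/3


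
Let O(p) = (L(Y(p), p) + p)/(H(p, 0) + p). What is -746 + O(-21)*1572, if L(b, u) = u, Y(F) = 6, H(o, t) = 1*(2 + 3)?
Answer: 6761/2 ≈ 3380.5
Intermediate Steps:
H(o, t) = 5 (H(o, t) = 1*5 = 5)
O(p) = 2*p/(5 + p) (O(p) = (p + p)/(5 + p) = (2*p)/(5 + p) = 2*p/(5 + p))
-746 + O(-21)*1572 = -746 + (2*(-21)/(5 - 21))*1572 = -746 + (2*(-21)/(-16))*1572 = -746 + (2*(-21)*(-1/16))*1572 = -746 + (21/8)*1572 = -746 + 8253/2 = 6761/2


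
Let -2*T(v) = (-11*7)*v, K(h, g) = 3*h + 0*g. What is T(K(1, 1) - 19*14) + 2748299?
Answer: 5476347/2 ≈ 2.7382e+6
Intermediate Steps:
K(h, g) = 3*h (K(h, g) = 3*h + 0 = 3*h)
T(v) = 77*v/2 (T(v) = -(-11*7)*v/2 = -(-77)*v/2 = 77*v/2)
T(K(1, 1) - 19*14) + 2748299 = 77*(3*1 - 19*14)/2 + 2748299 = 77*(3 - 266)/2 + 2748299 = (77/2)*(-263) + 2748299 = -20251/2 + 2748299 = 5476347/2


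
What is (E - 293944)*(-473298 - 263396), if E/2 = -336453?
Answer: 712272593900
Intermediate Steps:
E = -672906 (E = 2*(-336453) = -672906)
(E - 293944)*(-473298 - 263396) = (-672906 - 293944)*(-473298 - 263396) = -966850*(-736694) = 712272593900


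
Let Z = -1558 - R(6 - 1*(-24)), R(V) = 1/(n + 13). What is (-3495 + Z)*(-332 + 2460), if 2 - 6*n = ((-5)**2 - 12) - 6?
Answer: -784966000/73 ≈ -1.0753e+7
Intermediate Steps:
n = -5/6 (n = 1/3 - (((-5)**2 - 12) - 6)/6 = 1/3 - ((25 - 12) - 6)/6 = 1/3 - (13 - 6)/6 = 1/3 - 1/6*7 = 1/3 - 7/6 = -5/6 ≈ -0.83333)
R(V) = 6/73 (R(V) = 1/(-5/6 + 13) = 1/(73/6) = 6/73)
Z = -113740/73 (Z = -1558 - 1*6/73 = -1558 - 6/73 = -113740/73 ≈ -1558.1)
(-3495 + Z)*(-332 + 2460) = (-3495 - 113740/73)*(-332 + 2460) = -368875/73*2128 = -784966000/73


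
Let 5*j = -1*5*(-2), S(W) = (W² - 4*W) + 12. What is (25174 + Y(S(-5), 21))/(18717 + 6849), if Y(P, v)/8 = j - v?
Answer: 12511/12783 ≈ 0.97872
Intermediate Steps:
S(W) = 12 + W² - 4*W
j = 2 (j = (-1*5*(-2))/5 = (-5*(-2))/5 = (⅕)*10 = 2)
Y(P, v) = 16 - 8*v (Y(P, v) = 8*(2 - v) = 16 - 8*v)
(25174 + Y(S(-5), 21))/(18717 + 6849) = (25174 + (16 - 8*21))/(18717 + 6849) = (25174 + (16 - 168))/25566 = (25174 - 152)*(1/25566) = 25022*(1/25566) = 12511/12783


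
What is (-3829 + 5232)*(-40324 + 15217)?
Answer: -35225121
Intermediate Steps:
(-3829 + 5232)*(-40324 + 15217) = 1403*(-25107) = -35225121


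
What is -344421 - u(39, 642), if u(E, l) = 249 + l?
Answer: -345312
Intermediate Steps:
-344421 - u(39, 642) = -344421 - (249 + 642) = -344421 - 1*891 = -344421 - 891 = -345312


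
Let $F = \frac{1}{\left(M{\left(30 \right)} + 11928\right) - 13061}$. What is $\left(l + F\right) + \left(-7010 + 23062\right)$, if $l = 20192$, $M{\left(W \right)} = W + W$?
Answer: $\frac{38889811}{1073} \approx 36244.0$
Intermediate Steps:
$M{\left(W \right)} = 2 W$
$F = - \frac{1}{1073}$ ($F = \frac{1}{\left(2 \cdot 30 + 11928\right) - 13061} = \frac{1}{\left(60 + 11928\right) - 13061} = \frac{1}{11988 - 13061} = \frac{1}{-1073} = - \frac{1}{1073} \approx -0.00093197$)
$\left(l + F\right) + \left(-7010 + 23062\right) = \left(20192 - \frac{1}{1073}\right) + \left(-7010 + 23062\right) = \frac{21666015}{1073} + 16052 = \frac{38889811}{1073}$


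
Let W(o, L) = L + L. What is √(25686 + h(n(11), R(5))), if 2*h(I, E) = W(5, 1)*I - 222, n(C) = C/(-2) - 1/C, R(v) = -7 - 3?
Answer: 3*√1375066/22 ≈ 159.90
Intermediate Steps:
R(v) = -10
W(o, L) = 2*L
n(C) = -1/C - C/2 (n(C) = C*(-½) - 1/C = -C/2 - 1/C = -1/C - C/2)
h(I, E) = -111 + I (h(I, E) = ((2*1)*I - 222)/2 = (2*I - 222)/2 = (-222 + 2*I)/2 = -111 + I)
√(25686 + h(n(11), R(5))) = √(25686 + (-111 + (-1/11 - ½*11))) = √(25686 + (-111 + (-1*1/11 - 11/2))) = √(25686 + (-111 + (-1/11 - 11/2))) = √(25686 + (-111 - 123/22)) = √(25686 - 2565/22) = √(562527/22) = 3*√1375066/22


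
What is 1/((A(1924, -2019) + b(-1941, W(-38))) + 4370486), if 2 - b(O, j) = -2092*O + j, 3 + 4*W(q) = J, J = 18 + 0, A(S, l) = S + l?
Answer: 4/1239269 ≈ 3.2277e-6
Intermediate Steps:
J = 18
W(q) = 15/4 (W(q) = -¾ + (¼)*18 = -¾ + 9/2 = 15/4)
b(O, j) = 2 - j + 2092*O (b(O, j) = 2 - (-2092*O + j) = 2 - (j - 2092*O) = 2 + (-j + 2092*O) = 2 - j + 2092*O)
1/((A(1924, -2019) + b(-1941, W(-38))) + 4370486) = 1/(((1924 - 2019) + (2 - 1*15/4 + 2092*(-1941))) + 4370486) = 1/((-95 + (2 - 15/4 - 4060572)) + 4370486) = 1/((-95 - 16242295/4) + 4370486) = 1/(-16242675/4 + 4370486) = 1/(1239269/4) = 4/1239269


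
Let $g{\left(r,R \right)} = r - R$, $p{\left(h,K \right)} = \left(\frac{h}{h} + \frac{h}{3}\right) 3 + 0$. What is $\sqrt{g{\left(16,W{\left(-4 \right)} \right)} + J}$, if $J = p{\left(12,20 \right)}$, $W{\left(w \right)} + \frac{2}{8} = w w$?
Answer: $\frac{\sqrt{61}}{2} \approx 3.9051$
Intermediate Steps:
$W{\left(w \right)} = - \frac{1}{4} + w^{2}$ ($W{\left(w \right)} = - \frac{1}{4} + w w = - \frac{1}{4} + w^{2}$)
$p{\left(h,K \right)} = 3 + h$ ($p{\left(h,K \right)} = \left(1 + h \frac{1}{3}\right) 3 + 0 = \left(1 + \frac{h}{3}\right) 3 + 0 = \left(3 + h\right) + 0 = 3 + h$)
$J = 15$ ($J = 3 + 12 = 15$)
$\sqrt{g{\left(16,W{\left(-4 \right)} \right)} + J} = \sqrt{\left(16 - \left(- \frac{1}{4} + \left(-4\right)^{2}\right)\right) + 15} = \sqrt{\left(16 - \left(- \frac{1}{4} + 16\right)\right) + 15} = \sqrt{\left(16 - \frac{63}{4}\right) + 15} = \sqrt{\frac{1}{4} + 15} = \sqrt{\frac{61}{4}} = \frac{\sqrt{61}}{2}$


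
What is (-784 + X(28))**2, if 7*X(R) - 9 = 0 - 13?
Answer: 30162064/49 ≈ 6.1555e+5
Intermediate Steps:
X(R) = -4/7 (X(R) = 9/7 + (0 - 13)/7 = 9/7 + (1/7)*(-13) = 9/7 - 13/7 = -4/7)
(-784 + X(28))**2 = (-784 - 4/7)**2 = (-5492/7)**2 = 30162064/49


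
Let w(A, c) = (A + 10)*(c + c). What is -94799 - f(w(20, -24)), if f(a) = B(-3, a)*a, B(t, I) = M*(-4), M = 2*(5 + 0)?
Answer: -152399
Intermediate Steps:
w(A, c) = 2*c*(10 + A) (w(A, c) = (10 + A)*(2*c) = 2*c*(10 + A))
M = 10 (M = 2*5 = 10)
B(t, I) = -40 (B(t, I) = 10*(-4) = -40)
f(a) = -40*a
-94799 - f(w(20, -24)) = -94799 - (-40)*2*(-24)*(10 + 20) = -94799 - (-40)*2*(-24)*30 = -94799 - (-40)*(-1440) = -94799 - 1*57600 = -94799 - 57600 = -152399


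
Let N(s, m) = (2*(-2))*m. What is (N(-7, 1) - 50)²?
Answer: 2916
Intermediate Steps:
N(s, m) = -4*m
(N(-7, 1) - 50)² = (-4*1 - 50)² = (-4 - 50)² = (-54)² = 2916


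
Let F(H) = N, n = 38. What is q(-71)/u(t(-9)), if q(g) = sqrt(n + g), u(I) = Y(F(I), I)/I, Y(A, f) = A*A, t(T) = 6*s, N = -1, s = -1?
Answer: -6*I*sqrt(33) ≈ -34.467*I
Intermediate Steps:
t(T) = -6 (t(T) = 6*(-1) = -6)
F(H) = -1
Y(A, f) = A**2
u(I) = 1/I (u(I) = (-1)**2/I = 1/I)
q(g) = sqrt(38 + g)
q(-71)/u(t(-9)) = sqrt(38 - 71)/(1/(-6)) = sqrt(-33)/(-1/6) = (I*sqrt(33))*(-6) = -6*I*sqrt(33)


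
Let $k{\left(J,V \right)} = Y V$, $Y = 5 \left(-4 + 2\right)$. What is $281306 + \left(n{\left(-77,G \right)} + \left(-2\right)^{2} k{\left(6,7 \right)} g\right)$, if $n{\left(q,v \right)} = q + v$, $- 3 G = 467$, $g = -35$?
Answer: $\frac{872620}{3} \approx 2.9087 \cdot 10^{5}$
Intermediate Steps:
$G = - \frac{467}{3}$ ($G = \left(- \frac{1}{3}\right) 467 = - \frac{467}{3} \approx -155.67$)
$Y = -10$ ($Y = 5 \left(-2\right) = -10$)
$k{\left(J,V \right)} = - 10 V$
$281306 + \left(n{\left(-77,G \right)} + \left(-2\right)^{2} k{\left(6,7 \right)} g\right) = 281306 + \left(\left(-77 - \frac{467}{3}\right) + \left(-2\right)^{2} \left(\left(-10\right) 7\right) \left(-35\right)\right) = 281306 - \left(\frac{698}{3} - 4 \left(-70\right) \left(-35\right)\right) = 281306 - - \frac{28702}{3} = 281306 + \left(- \frac{698}{3} + 9800\right) = 281306 + \frac{28702}{3} = \frac{872620}{3}$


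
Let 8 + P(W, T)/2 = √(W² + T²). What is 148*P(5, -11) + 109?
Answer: -2259 + 296*√146 ≈ 1317.6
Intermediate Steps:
P(W, T) = -16 + 2*√(T² + W²) (P(W, T) = -16 + 2*√(W² + T²) = -16 + 2*√(T² + W²))
148*P(5, -11) + 109 = 148*(-16 + 2*√((-11)² + 5²)) + 109 = 148*(-16 + 2*√(121 + 25)) + 109 = 148*(-16 + 2*√146) + 109 = (-2368 + 296*√146) + 109 = -2259 + 296*√146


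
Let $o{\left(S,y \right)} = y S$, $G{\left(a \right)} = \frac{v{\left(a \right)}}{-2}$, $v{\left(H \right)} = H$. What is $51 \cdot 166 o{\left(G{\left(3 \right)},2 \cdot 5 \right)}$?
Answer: $-126990$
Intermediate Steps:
$G{\left(a \right)} = - \frac{a}{2}$ ($G{\left(a \right)} = \frac{a}{-2} = a \left(- \frac{1}{2}\right) = - \frac{a}{2}$)
$o{\left(S,y \right)} = S y$
$51 \cdot 166 o{\left(G{\left(3 \right)},2 \cdot 5 \right)} = 51 \cdot 166 \left(- \frac{1}{2}\right) 3 \cdot 2 \cdot 5 = 8466 \left(\left(- \frac{3}{2}\right) 10\right) = 8466 \left(-15\right) = -126990$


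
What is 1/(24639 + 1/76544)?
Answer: 76544/1885967617 ≈ 4.0586e-5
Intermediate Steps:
1/(24639 + 1/76544) = 1/(1885967617/76544) = 76544/1885967617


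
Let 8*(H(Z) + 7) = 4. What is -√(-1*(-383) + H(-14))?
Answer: -√1506/2 ≈ -19.404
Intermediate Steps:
H(Z) = -13/2 (H(Z) = -7 + (⅛)*4 = -7 + ½ = -13/2)
-√(-1*(-383) + H(-14)) = -√(-1*(-383) - 13/2) = -√(383 - 13/2) = -√(753/2) = -√1506/2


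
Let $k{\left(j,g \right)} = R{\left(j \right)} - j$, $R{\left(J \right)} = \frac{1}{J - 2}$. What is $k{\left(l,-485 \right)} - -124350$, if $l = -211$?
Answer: $\frac{26531492}{213} \approx 1.2456 \cdot 10^{5}$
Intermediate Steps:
$R{\left(J \right)} = \frac{1}{-2 + J}$
$k{\left(j,g \right)} = \frac{1}{-2 + j} - j$
$k{\left(l,-485 \right)} - -124350 = \frac{1 - - 211 \left(-2 - 211\right)}{-2 - 211} - -124350 = \frac{1 - \left(-211\right) \left(-213\right)}{-213} + 124350 = - \frac{1 - 44943}{213} + 124350 = \left(- \frac{1}{213}\right) \left(-44942\right) + 124350 = \frac{44942}{213} + 124350 = \frac{26531492}{213}$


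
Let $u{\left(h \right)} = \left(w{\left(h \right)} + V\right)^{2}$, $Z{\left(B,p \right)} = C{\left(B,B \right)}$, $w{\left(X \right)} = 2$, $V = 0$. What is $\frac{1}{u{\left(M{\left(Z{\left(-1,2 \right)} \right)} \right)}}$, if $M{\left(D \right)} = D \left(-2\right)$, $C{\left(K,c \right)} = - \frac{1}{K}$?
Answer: $\frac{1}{4} \approx 0.25$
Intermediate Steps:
$Z{\left(B,p \right)} = - \frac{1}{B}$
$M{\left(D \right)} = - 2 D$
$u{\left(h \right)} = 4$ ($u{\left(h \right)} = \left(2 + 0\right)^{2} = 2^{2} = 4$)
$\frac{1}{u{\left(M{\left(Z{\left(-1,2 \right)} \right)} \right)}} = \frac{1}{4}$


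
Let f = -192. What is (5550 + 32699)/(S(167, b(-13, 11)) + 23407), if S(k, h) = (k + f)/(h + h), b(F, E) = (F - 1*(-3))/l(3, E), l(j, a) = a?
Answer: 152996/93683 ≈ 1.6331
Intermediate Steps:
b(F, E) = (3 + F)/E (b(F, E) = (F - 1*(-3))/E = (F + 3)/E = (3 + F)/E)
S(k, h) = (-192 + k)/(2*h) (S(k, h) = (k - 192)/(h + h) = (-192 + k)/((2*h)) = (-192 + k)*(1/(2*h)) = (-192 + k)/(2*h))
(5550 + 32699)/(S(167, b(-13, 11)) + 23407) = (5550 + 32699)/((-192 + 167)/(2*(((3 - 13)/11))) + 23407) = 38249/((½)*(-25)/((1/11)*(-10)) + 23407) = 38249/((½)*(-25)/(-10/11) + 23407) = 38249/((½)*(-11/10)*(-25) + 23407) = 38249/(55/4 + 23407) = 38249/(93683/4) = 38249*(4/93683) = 152996/93683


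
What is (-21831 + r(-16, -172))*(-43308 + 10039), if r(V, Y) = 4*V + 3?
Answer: 728324948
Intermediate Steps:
r(V, Y) = 3 + 4*V
(-21831 + r(-16, -172))*(-43308 + 10039) = (-21831 + (3 + 4*(-16)))*(-43308 + 10039) = (-21831 + (3 - 64))*(-33269) = (-21831 - 61)*(-33269) = -21892*(-33269) = 728324948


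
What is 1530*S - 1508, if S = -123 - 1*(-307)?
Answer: 280012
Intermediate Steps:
S = 184 (S = -123 + 307 = 184)
1530*S - 1508 = 1530*184 - 1508 = 281520 - 1508 = 280012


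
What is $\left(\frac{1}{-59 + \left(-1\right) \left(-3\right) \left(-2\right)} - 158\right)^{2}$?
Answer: $\frac{105493441}{4225} \approx 24969.0$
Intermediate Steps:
$\left(\frac{1}{-59 + \left(-1\right) \left(-3\right) \left(-2\right)} - 158\right)^{2} = \left(\frac{1}{-59 + 3 \left(-2\right)} - 158\right)^{2} = \left(\frac{1}{-59 - 6} - 158\right)^{2} = \left(\frac{1}{-65} - 158\right)^{2} = \left(- \frac{1}{65} - 158\right)^{2} = \left(- \frac{10271}{65}\right)^{2} = \frac{105493441}{4225}$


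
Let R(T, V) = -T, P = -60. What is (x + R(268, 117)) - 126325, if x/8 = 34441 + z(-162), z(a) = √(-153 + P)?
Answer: 148935 + 8*I*√213 ≈ 1.4894e+5 + 116.76*I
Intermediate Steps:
z(a) = I*√213 (z(a) = √(-153 - 60) = √(-213) = I*√213)
x = 275528 + 8*I*√213 (x = 8*(34441 + I*√213) = 275528 + 8*I*√213 ≈ 2.7553e+5 + 116.76*I)
(x + R(268, 117)) - 126325 = ((275528 + 8*I*√213) - 1*268) - 126325 = ((275528 + 8*I*√213) - 268) - 126325 = (275260 + 8*I*√213) - 126325 = 148935 + 8*I*√213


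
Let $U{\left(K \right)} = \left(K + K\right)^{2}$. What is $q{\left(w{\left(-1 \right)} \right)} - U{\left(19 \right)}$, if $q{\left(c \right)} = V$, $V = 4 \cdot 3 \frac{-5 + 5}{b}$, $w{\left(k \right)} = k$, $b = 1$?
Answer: $-1444$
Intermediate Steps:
$U{\left(K \right)} = 4 K^{2}$ ($U{\left(K \right)} = \left(2 K\right)^{2} = 4 K^{2}$)
$V = 0$ ($V = 4 \cdot 3 \frac{-5 + 5}{1} = 12 \cdot 0 \cdot 1 = 12 \cdot 0 = 0$)
$q{\left(c \right)} = 0$
$q{\left(w{\left(-1 \right)} \right)} - U{\left(19 \right)} = 0 - 4 \cdot 19^{2} = 0 - 4 \cdot 361 = 0 - 1444 = -1444$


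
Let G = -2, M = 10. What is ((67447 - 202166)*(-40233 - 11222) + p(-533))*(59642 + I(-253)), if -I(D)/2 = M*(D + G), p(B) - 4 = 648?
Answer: 448789394371374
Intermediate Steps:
p(B) = 652 (p(B) = 4 + 648 = 652)
I(D) = 40 - 20*D (I(D) = -20*(D - 2) = -20*(-2 + D) = -2*(-20 + 10*D) = 40 - 20*D)
((67447 - 202166)*(-40233 - 11222) + p(-533))*(59642 + I(-253)) = ((67447 - 202166)*(-40233 - 11222) + 652)*(59642 + (40 - 20*(-253))) = (-134719*(-51455) + 652)*(59642 + (40 + 5060)) = (6931966145 + 652)*(59642 + 5100) = 6931966797*64742 = 448789394371374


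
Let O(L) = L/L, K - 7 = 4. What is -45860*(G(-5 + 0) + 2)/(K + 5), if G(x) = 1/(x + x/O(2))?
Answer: -43567/8 ≈ -5445.9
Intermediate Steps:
K = 11 (K = 7 + 4 = 11)
O(L) = 1
G(x) = 1/(2*x) (G(x) = 1/(x + x/1) = 1/(x + x*1) = 1/(x + x) = 1/(2*x))
-45860*(G(-5 + 0) + 2)/(K + 5) = -45860*(1/(2*(-5 + 0)) + 2)/(11 + 5) = -45860*((½)/(-5) + 2)/16 = -45860*((½)*(-⅕) + 2)/16 = -45860*(-⅒ + 2)/16 = -87134/16 = -45860*19/160 = -43567/8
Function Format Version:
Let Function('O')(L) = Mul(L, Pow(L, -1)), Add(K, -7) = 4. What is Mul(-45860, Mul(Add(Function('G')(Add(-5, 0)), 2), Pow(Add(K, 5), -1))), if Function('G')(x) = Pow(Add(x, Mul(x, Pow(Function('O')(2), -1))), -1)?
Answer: Rational(-43567, 8) ≈ -5445.9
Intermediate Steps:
K = 11 (K = Add(7, 4) = 11)
Function('O')(L) = 1
Function('G')(x) = Mul(Rational(1, 2), Pow(x, -1)) (Function('G')(x) = Pow(Add(x, Mul(x, Pow(1, -1))), -1) = Pow(Add(x, Mul(x, 1)), -1) = Pow(Add(x, x), -1) = Pow(Mul(2, x), -1) = Mul(Rational(1, 2), Pow(x, -1)))
Mul(-45860, Mul(Add(Function('G')(Add(-5, 0)), 2), Pow(Add(K, 5), -1))) = Mul(-45860, Mul(Add(Mul(Rational(1, 2), Pow(Add(-5, 0), -1)), 2), Pow(Add(11, 5), -1))) = Mul(-45860, Mul(Add(Mul(Rational(1, 2), Pow(-5, -1)), 2), Pow(16, -1))) = Mul(-45860, Mul(Add(Mul(Rational(1, 2), Rational(-1, 5)), 2), Rational(1, 16))) = Mul(-45860, Mul(Add(Rational(-1, 10), 2), Rational(1, 16))) = Mul(-45860, Mul(Rational(19, 10), Rational(1, 16))) = Mul(-45860, Rational(19, 160)) = Rational(-43567, 8)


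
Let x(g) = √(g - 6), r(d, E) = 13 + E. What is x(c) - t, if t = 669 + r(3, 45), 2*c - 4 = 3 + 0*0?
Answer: -727 + I*√10/2 ≈ -727.0 + 1.5811*I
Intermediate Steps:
c = 7/2 (c = 2 + (3 + 0*0)/2 = 2 + (3 + 0)/2 = 2 + (½)*3 = 2 + 3/2 = 7/2 ≈ 3.5000)
t = 727 (t = 669 + (13 + 45) = 669 + 58 = 727)
x(g) = √(-6 + g)
x(c) - t = √(-6 + 7/2) - 1*727 = √(-5/2) - 727 = I*√10/2 - 727 = -727 + I*√10/2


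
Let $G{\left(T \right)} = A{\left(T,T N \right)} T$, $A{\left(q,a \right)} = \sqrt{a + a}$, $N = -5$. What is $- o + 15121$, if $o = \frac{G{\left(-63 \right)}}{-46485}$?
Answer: $15121 - \frac{21 \sqrt{70}}{5165} \approx 15121.0$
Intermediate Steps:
$A{\left(q,a \right)} = \sqrt{2} \sqrt{a}$ ($A{\left(q,a \right)} = \sqrt{2 a} = \sqrt{2} \sqrt{a}$)
$G{\left(T \right)} = T \sqrt{10} \sqrt{- T}$ ($G{\left(T \right)} = \sqrt{2} \sqrt{T \left(-5\right)} T = \sqrt{2} \sqrt{- 5 T} T = \sqrt{2} \sqrt{5} \sqrt{- T} T = \sqrt{10} \sqrt{- T} T = T \sqrt{10} \sqrt{- T}$)
$o = \frac{21 \sqrt{70}}{5165}$ ($o = \frac{\left(-1\right) \sqrt{10} \left(\left(-1\right) \left(-63\right)\right)^{\frac{3}{2}}}{-46485} = - \sqrt{10} \cdot 63^{\frac{3}{2}} \left(- \frac{1}{46485}\right) = - \sqrt{10} \cdot 189 \sqrt{7} \left(- \frac{1}{46485}\right) = - 189 \sqrt{70} \left(- \frac{1}{46485}\right) = \frac{21 \sqrt{70}}{5165} \approx 0.034017$)
$- o + 15121 = - \frac{21 \sqrt{70}}{5165} + 15121 = 15121 - \frac{21 \sqrt{70}}{5165}$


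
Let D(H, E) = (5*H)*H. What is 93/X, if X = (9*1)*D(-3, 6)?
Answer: 31/135 ≈ 0.22963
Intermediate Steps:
D(H, E) = 5*H²
X = 405 (X = (9*1)*(5*(-3)²) = 9*(5*9) = 9*45 = 405)
93/X = 93/405 = 93*(1/405) = 31/135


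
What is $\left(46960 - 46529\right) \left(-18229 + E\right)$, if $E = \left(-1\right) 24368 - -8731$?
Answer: $-14596246$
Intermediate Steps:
$E = -15637$ ($E = -24368 + 8731 = -15637$)
$\left(46960 - 46529\right) \left(-18229 + E\right) = \left(46960 - 46529\right) \left(-18229 - 15637\right) = 431 \left(-33866\right) = -14596246$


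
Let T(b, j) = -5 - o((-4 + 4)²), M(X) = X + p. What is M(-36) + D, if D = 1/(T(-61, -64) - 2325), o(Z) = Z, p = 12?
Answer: -55921/2330 ≈ -24.000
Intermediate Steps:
M(X) = 12 + X (M(X) = X + 12 = 12 + X)
T(b, j) = -5 (T(b, j) = -5 - (-4 + 4)² = -5 - 1*0² = -5 - 1*0 = -5 + 0 = -5)
D = -1/2330 (D = 1/(-5 - 2325) = 1/(-2330) = -1/2330 ≈ -0.00042918)
M(-36) + D = (12 - 36) - 1/2330 = -24 - 1/2330 = -55921/2330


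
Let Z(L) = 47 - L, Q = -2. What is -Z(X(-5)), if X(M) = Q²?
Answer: -43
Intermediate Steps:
X(M) = 4 (X(M) = (-2)² = 4)
-Z(X(-5)) = -(47 - 1*4) = -(47 - 4) = -1*43 = -43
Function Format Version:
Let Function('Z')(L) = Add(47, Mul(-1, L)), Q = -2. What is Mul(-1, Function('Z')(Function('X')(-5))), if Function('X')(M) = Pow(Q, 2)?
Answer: -43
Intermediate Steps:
Function('X')(M) = 4 (Function('X')(M) = Pow(-2, 2) = 4)
Mul(-1, Function('Z')(Function('X')(-5))) = Mul(-1, Add(47, Mul(-1, 4))) = Mul(-1, Add(47, -4)) = Mul(-1, 43) = -43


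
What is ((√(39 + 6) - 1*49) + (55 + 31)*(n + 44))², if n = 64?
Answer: 85359166 + 55434*√5 ≈ 8.5483e+7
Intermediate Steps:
((√(39 + 6) - 1*49) + (55 + 31)*(n + 44))² = ((√(39 + 6) - 1*49) + (55 + 31)*(64 + 44))² = ((√45 - 49) + 86*108)² = ((3*√5 - 49) + 9288)² = ((-49 + 3*√5) + 9288)² = (9239 + 3*√5)²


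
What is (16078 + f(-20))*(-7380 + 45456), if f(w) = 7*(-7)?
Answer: 610320204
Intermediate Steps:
f(w) = -49
(16078 + f(-20))*(-7380 + 45456) = (16078 - 49)*(-7380 + 45456) = 16029*38076 = 610320204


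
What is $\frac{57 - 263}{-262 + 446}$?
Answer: $- \frac{103}{92} \approx -1.1196$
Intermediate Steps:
$\frac{57 - 263}{-262 + 446} = - \frac{206}{184} = \left(-206\right) \frac{1}{184} = - \frac{103}{92}$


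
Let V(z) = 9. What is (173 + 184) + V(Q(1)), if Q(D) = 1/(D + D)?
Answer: 366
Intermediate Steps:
Q(D) = 1/(2*D)
(173 + 184) + V(Q(1)) = (173 + 184) + 9 = 357 + 9 = 366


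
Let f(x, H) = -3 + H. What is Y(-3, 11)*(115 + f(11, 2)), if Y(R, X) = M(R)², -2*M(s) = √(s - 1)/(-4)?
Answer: -57/8 ≈ -7.1250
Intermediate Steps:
M(s) = √(-1 + s)/8 (M(s) = -√(s - 1)/(2*(-4)) = -√(-1 + s)*(-1)/(2*4) = -(-1)*√(-1 + s)/8 = √(-1 + s)/8)
Y(R, X) = -1/64 + R/64 (Y(R, X) = (√(-1 + R)/8)² = -1/64 + R/64)
Y(-3, 11)*(115 + f(11, 2)) = (-1/64 + (1/64)*(-3))*(115 + (-3 + 2)) = (-1/64 - 3/64)*(115 - 1) = -1/16*114 = -57/8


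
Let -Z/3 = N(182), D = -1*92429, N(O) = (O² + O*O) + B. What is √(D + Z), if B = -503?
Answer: 8*I*√4526 ≈ 538.2*I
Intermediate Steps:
N(O) = -503 + 2*O² (N(O) = (O² + O*O) - 503 = (O² + O²) - 503 = 2*O² - 503 = -503 + 2*O²)
D = -92429
Z = -197235 (Z = -3*(-503 + 2*182²) = -3*(-503 + 2*33124) = -3*(-503 + 66248) = -3*65745 = -197235)
√(D + Z) = √(-92429 - 197235) = √(-289664) = 8*I*√4526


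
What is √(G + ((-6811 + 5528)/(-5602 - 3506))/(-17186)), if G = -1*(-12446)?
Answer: 17*√29310627193291730/26088348 ≈ 111.56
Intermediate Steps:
G = 12446
√(G + ((-6811 + 5528)/(-5602 - 3506))/(-17186)) = √(12446 + ((-6811 + 5528)/(-5602 - 3506))/(-17186)) = √(12446 - 1283/(-9108)*(-1/17186)) = √(12446 - 1283*(-1/9108)*(-1/17186)) = √(12446 + (1283/9108)*(-1/17186)) = √(12446 - 1283/156530088) = √(1948173473965/156530088) = 17*√29310627193291730/26088348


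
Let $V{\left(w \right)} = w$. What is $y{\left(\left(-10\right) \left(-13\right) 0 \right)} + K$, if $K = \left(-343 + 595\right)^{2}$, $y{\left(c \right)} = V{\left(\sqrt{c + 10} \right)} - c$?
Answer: $63504 + \sqrt{10} \approx 63507.0$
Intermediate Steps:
$y{\left(c \right)} = \sqrt{10 + c} - c$ ($y{\left(c \right)} = \sqrt{c + 10} - c = \sqrt{10 + c} - c$)
$K = 63504$ ($K = 252^{2} = 63504$)
$y{\left(\left(-10\right) \left(-13\right) 0 \right)} + K = \left(\sqrt{10 + \left(-10\right) \left(-13\right) 0} - \left(-10\right) \left(-13\right) 0\right) + 63504 = \left(\sqrt{10 + 130 \cdot 0} - 130 \cdot 0\right) + 63504 = \left(\sqrt{10 + 0} - 0\right) + 63504 = \left(\sqrt{10} + 0\right) + 63504 = \sqrt{10} + 63504 = 63504 + \sqrt{10}$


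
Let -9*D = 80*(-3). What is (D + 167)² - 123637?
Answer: -775172/9 ≈ -86130.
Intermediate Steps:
D = 80/3 (D = -80*(-3)/9 = -⅑*(-240) = 80/3 ≈ 26.667)
(D + 167)² - 123637 = (80/3 + 167)² - 123637 = (581/3)² - 123637 = 337561/9 - 123637 = -775172/9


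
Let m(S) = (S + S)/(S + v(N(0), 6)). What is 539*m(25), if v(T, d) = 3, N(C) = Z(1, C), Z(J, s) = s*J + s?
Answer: 1925/2 ≈ 962.50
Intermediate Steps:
Z(J, s) = s + J*s (Z(J, s) = J*s + s = s + J*s)
N(C) = 2*C (N(C) = C*(1 + 1) = C*2 = 2*C)
m(S) = 2*S/(3 + S) (m(S) = (S + S)/(S + 3) = (2*S)/(3 + S) = 2*S/(3 + S))
539*m(25) = 539*(2*25/(3 + 25)) = 539*(2*25/28) = 539*(2*25*(1/28)) = 539*(25/14) = 1925/2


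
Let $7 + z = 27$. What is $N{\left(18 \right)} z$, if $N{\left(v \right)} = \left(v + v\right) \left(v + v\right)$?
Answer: $25920$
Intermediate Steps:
$z = 20$ ($z = -7 + 27 = 20$)
$N{\left(v \right)} = 4 v^{2}$ ($N{\left(v \right)} = 2 v 2 v = 4 v^{2}$)
$N{\left(18 \right)} z = 4 \cdot 18^{2} \cdot 20 = 4 \cdot 324 \cdot 20 = 1296 \cdot 20 = 25920$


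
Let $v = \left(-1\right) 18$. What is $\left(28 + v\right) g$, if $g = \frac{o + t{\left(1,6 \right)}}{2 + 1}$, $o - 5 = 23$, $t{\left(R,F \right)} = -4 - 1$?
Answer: $\frac{230}{3} \approx 76.667$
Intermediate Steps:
$t{\left(R,F \right)} = -5$
$o = 28$ ($o = 5 + 23 = 28$)
$v = -18$
$g = \frac{23}{3}$ ($g = \frac{28 - 5}{2 + 1} = \frac{23}{3} \approx 7.6667$)
$\left(28 + v\right) g = \left(28 - 18\right) \frac{23}{3} = 10 \cdot \frac{23}{3} = \frac{230}{3}$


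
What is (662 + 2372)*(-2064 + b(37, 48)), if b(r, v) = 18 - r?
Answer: -6319822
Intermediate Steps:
(662 + 2372)*(-2064 + b(37, 48)) = (662 + 2372)*(-2064 + (18 - 1*37)) = 3034*(-2064 + (18 - 37)) = 3034*(-2064 - 19) = 3034*(-2083) = -6319822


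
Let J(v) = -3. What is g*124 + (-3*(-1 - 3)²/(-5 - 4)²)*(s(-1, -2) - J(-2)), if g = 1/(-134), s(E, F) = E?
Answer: -3818/1809 ≈ -2.1106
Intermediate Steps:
g = -1/134 ≈ -0.0074627
g*124 + (-3*(-1 - 3)²/(-5 - 4)²)*(s(-1, -2) - J(-2)) = -1/134*124 + (-3*(-1 - 3)²/(-5 - 4)²)*(-1 - 1*(-3)) = -62/67 + (-3*(-4/(-9))²)*(-1 + 3) = -62/67 - 3*(-4*(-⅑))²*2 = -62/67 - 3*(4/9)²*2 = -62/67 - 3*16/81*2 = -62/67 - 16/27*2 = -62/67 - 32/27 = -3818/1809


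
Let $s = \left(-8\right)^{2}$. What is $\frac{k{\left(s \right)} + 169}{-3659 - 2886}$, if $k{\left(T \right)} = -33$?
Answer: $- \frac{8}{385} \approx -0.020779$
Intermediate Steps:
$s = 64$
$\frac{k{\left(s \right)} + 169}{-3659 - 2886} = \frac{-33 + 169}{-3659 - 2886} = \frac{136}{-6545} = 136 \left(- \frac{1}{6545}\right) = - \frac{8}{385}$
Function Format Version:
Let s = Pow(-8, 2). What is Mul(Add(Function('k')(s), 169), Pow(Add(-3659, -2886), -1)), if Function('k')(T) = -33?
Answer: Rational(-8, 385) ≈ -0.020779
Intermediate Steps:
s = 64
Mul(Add(Function('k')(s), 169), Pow(Add(-3659, -2886), -1)) = Mul(Add(-33, 169), Pow(Add(-3659, -2886), -1)) = Mul(136, Pow(-6545, -1)) = Mul(136, Rational(-1, 6545)) = Rational(-8, 385)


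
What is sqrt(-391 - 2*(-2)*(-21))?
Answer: 5*I*sqrt(19) ≈ 21.794*I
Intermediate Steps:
sqrt(-391 - 2*(-2)*(-21)) = sqrt(-391 + 4*(-21)) = sqrt(-391 - 84) = sqrt(-475) = 5*I*sqrt(19)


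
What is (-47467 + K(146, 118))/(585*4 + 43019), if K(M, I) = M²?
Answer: -26151/45359 ≈ -0.57653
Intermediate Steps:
(-47467 + K(146, 118))/(585*4 + 43019) = (-47467 + 146²)/(585*4 + 43019) = (-47467 + 21316)/(2340 + 43019) = -26151/45359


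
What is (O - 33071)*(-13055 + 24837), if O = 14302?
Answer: -221136358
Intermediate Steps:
(O - 33071)*(-13055 + 24837) = (14302 - 33071)*(-13055 + 24837) = -18769*11782 = -221136358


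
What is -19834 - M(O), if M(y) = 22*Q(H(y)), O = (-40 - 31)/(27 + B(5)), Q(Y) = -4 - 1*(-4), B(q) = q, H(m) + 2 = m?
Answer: -19834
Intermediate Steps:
H(m) = -2 + m
Q(Y) = 0 (Q(Y) = -4 + 4 = 0)
O = -71/32 (O = (-40 - 31)/(27 + 5) = -71/32 ≈ -2.2188)
M(y) = 0 (M(y) = 22*0 = 0)
-19834 - M(O) = -19834 - 1*0 = -19834 + 0 = -19834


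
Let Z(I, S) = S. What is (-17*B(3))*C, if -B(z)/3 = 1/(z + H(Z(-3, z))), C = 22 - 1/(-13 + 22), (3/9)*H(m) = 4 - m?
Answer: 3349/18 ≈ 186.06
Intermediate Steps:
H(m) = 12 - 3*m (H(m) = 3*(4 - m) = 12 - 3*m)
C = 197/9 (C = 22 - 1/9 = 22 - 1*⅑ = 22 - ⅑ = 197/9 ≈ 21.889)
B(z) = -3/(12 - 2*z) (B(z) = -3/(z + (12 - 3*z)) = -3/(12 - 2*z))
(-17*B(3))*C = -51/(2*(-6 + 3))*(197/9) = -51/(2*(-3))*(197/9) = -51*(-1)/(2*3)*(197/9) = -17*(-½)*(197/9) = (17/2)*(197/9) = 3349/18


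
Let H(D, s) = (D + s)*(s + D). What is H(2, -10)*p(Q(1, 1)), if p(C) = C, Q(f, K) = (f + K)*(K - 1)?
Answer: 0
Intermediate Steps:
H(D, s) = (D + s)² (H(D, s) = (D + s)*(D + s) = (D + s)²)
Q(f, K) = (-1 + K)*(K + f) (Q(f, K) = (K + f)*(-1 + K) = (-1 + K)*(K + f))
H(2, -10)*p(Q(1, 1)) = (2 - 10)²*(1² - 1*1 - 1*1 + 1*1) = (-8)²*(1 - 1 - 1 + 1) = 64*0 = 0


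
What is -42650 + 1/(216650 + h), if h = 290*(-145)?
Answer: -7446689999/174600 ≈ -42650.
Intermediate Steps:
h = -42050
-42650 + 1/(216650 + h) = -42650 + 1/(216650 - 42050) = -42650 + 1/174600 = -7446689999/174600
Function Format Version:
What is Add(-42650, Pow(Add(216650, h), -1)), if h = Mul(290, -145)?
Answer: Rational(-7446689999, 174600) ≈ -42650.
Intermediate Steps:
h = -42050
Add(-42650, Pow(Add(216650, h), -1)) = Add(-42650, Pow(Add(216650, -42050), -1)) = Add(-42650, Pow(174600, -1)) = Add(-42650, Rational(1, 174600)) = Rational(-7446689999, 174600)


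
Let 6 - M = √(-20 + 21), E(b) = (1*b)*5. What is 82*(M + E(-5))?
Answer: -1640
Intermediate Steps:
E(b) = 5*b (E(b) = b*5 = 5*b)
M = 5 (M = 6 - √(-20 + 21) = 6 - √1 = 6 - 1*1 = 6 - 1 = 5)
82*(M + E(-5)) = 82*(5 + 5*(-5)) = 82*(5 - 25) = 82*(-20) = -1640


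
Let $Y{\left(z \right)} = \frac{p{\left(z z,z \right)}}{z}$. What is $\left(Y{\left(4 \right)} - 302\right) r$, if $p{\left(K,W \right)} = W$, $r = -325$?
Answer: $97825$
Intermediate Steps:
$Y{\left(z \right)} = 1$ ($Y{\left(z \right)} = \frac{z}{z} = 1$)
$\left(Y{\left(4 \right)} - 302\right) r = \left(1 - 302\right) \left(-325\right) = \left(-301\right) \left(-325\right) = 97825$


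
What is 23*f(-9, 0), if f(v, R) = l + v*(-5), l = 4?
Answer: 1127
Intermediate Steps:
f(v, R) = 4 - 5*v (f(v, R) = 4 + v*(-5) = 4 - 5*v)
23*f(-9, 0) = 23*(4 - 5*(-9)) = 23*(4 + 45) = 23*49 = 1127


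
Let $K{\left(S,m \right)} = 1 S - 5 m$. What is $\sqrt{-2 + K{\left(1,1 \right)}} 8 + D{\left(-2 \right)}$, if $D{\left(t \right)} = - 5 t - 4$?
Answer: $6 + 8 i \sqrt{6} \approx 6.0 + 19.596 i$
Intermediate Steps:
$D{\left(t \right)} = -4 - 5 t$
$K{\left(S,m \right)} = S - 5 m$
$\sqrt{-2 + K{\left(1,1 \right)}} 8 + D{\left(-2 \right)} = \sqrt{-2 + \left(1 - 5\right)} 8 - -6 = \sqrt{-2 + \left(1 - 5\right)} 8 + \left(-4 + 10\right) = \sqrt{-2 - 4} \cdot 8 + 6 = \sqrt{-6} \cdot 8 + 6 = i \sqrt{6} \cdot 8 + 6 = 8 i \sqrt{6} + 6 = 6 + 8 i \sqrt{6}$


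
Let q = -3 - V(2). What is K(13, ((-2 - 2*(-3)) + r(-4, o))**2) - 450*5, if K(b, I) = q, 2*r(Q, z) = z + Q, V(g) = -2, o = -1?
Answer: -2251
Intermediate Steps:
r(Q, z) = Q/2 + z/2 (r(Q, z) = (z + Q)/2 = (Q + z)/2 = Q/2 + z/2)
q = -1 (q = -3 - 1*(-2) = -3 + 2 = -1)
K(b, I) = -1
K(13, ((-2 - 2*(-3)) + r(-4, o))**2) - 450*5 = -1 - 450*5 = -1 - 30*75 = -1 - 2250 = -2251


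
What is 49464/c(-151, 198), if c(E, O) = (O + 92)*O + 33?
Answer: 16488/19151 ≈ 0.86095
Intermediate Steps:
c(E, O) = 33 + O*(92 + O) (c(E, O) = (92 + O)*O + 33 = O*(92 + O) + 33 = 33 + O*(92 + O))
49464/c(-151, 198) = 49464/(33 + 198**2 + 92*198) = 49464/(33 + 39204 + 18216) = 49464/57453 = 49464*(1/57453) = 16488/19151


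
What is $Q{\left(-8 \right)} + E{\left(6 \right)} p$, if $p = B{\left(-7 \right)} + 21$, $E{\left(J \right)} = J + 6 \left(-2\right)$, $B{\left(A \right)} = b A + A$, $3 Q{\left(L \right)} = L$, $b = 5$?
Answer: $\frac{370}{3} \approx 123.33$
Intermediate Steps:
$Q{\left(L \right)} = \frac{L}{3}$
$B{\left(A \right)} = 6 A$ ($B{\left(A \right)} = 5 A + A = 6 A$)
$E{\left(J \right)} = -12 + J$ ($E{\left(J \right)} = J - 12 = -12 + J$)
$p = -21$ ($p = 6 \left(-7\right) + 21 = -42 + 21 = -21$)
$Q{\left(-8 \right)} + E{\left(6 \right)} p = \frac{1}{3} \left(-8\right) + \left(-12 + 6\right) \left(-21\right) = - \frac{8}{3} - -126 = - \frac{8}{3} + 126 = \frac{370}{3}$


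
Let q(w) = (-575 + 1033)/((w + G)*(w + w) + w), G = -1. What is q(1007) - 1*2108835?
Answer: -4274800448527/2027091 ≈ -2.1088e+6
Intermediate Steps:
q(w) = 458/(w + 2*w*(-1 + w)) (q(w) = (-575 + 1033)/((w - 1)*(w + w) + w) = 458/((-1 + w)*(2*w) + w) = 458/(2*w*(-1 + w) + w) = 458/(w + 2*w*(-1 + w)))
q(1007) - 1*2108835 = 458/(1007*(-1 + 2*1007)) - 1*2108835 = 458*(1/1007)/(-1 + 2014) - 2108835 = 458*(1/1007)/2013 - 2108835 = 458*(1/1007)*(1/2013) - 2108835 = 458/2027091 - 2108835 = -4274800448527/2027091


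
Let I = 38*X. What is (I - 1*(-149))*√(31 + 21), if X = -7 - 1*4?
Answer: -538*√13 ≈ -1939.8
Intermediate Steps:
X = -11 (X = -7 - 4 = -11)
I = -418 (I = 38*(-11) = -418)
(I - 1*(-149))*√(31 + 21) = (-418 - 1*(-149))*√(31 + 21) = (-418 + 149)*√52 = -538*√13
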